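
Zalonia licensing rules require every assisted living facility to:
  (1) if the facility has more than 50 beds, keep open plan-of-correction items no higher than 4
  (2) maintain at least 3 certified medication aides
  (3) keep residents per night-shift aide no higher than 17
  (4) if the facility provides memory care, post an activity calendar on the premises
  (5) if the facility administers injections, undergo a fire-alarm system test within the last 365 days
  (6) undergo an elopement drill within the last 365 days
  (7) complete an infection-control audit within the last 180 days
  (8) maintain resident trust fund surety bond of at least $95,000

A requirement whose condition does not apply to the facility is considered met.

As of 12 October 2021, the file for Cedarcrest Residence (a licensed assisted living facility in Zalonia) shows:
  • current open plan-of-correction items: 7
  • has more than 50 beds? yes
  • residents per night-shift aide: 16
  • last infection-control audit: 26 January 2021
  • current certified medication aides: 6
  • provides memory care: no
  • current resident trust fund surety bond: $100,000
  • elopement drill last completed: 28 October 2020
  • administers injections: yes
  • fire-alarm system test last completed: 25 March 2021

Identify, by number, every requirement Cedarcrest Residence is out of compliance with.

1. condition 'has more than 50 beds' holds; open plan-of-correction items 7 > 4 → not met
2. certified medication aides 6 ≥ 3 → met
3. residents per night-shift aide 16 ≤ 17 → met
4. condition 'provides memory care' does not hold → requirement n/a → met
5. condition 'administers injections' holds; fire-alarm system test 201 days ago vs limit 365 → met
6. elopement drill 349 days ago vs limit 365 → met
7. infection-control audit 259 days ago vs limit 180 → not met
8. resident trust fund surety bond $100,000 ≥ $95,000 → met
Not met: 1, 7

1, 7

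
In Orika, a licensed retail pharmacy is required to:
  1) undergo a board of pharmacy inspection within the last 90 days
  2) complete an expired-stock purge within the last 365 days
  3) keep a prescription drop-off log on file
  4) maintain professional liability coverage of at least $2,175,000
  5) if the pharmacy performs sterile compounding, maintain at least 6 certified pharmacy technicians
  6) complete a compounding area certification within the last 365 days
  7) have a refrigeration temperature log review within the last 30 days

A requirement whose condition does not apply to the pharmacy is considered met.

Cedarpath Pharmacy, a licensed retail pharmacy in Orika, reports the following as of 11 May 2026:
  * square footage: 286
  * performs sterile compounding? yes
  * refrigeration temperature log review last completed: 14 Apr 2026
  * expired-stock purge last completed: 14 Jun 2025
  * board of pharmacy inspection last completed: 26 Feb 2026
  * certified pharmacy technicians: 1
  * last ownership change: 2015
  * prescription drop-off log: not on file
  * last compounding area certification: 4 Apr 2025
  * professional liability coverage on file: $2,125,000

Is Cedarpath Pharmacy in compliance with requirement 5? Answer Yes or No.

5. condition 'performs sterile compounding' holds; certified pharmacy technicians 1 < 6 → not met

No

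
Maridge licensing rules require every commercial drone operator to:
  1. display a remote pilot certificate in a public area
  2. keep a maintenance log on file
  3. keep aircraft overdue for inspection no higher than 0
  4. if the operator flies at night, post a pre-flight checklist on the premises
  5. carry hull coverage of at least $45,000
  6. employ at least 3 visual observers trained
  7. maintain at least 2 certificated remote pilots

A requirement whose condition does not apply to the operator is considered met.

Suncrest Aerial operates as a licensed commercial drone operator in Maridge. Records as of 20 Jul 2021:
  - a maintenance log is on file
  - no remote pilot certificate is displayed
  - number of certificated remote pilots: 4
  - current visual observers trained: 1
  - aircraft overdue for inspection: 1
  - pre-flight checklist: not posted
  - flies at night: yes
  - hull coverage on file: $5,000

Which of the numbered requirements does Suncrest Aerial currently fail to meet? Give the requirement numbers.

1, 3, 4, 5, 6

1. remote pilot certificate absent → not met
2. maintenance log present → met
3. aircraft overdue for inspection 1 > 0 → not met
4. condition 'flies at night' holds; pre-flight checklist absent → not met
5. hull coverage $5,000 < $45,000 → not met
6. visual observers trained 1 < 3 → not met
7. certificated remote pilots 4 ≥ 2 → met
Not met: 1, 3, 4, 5, 6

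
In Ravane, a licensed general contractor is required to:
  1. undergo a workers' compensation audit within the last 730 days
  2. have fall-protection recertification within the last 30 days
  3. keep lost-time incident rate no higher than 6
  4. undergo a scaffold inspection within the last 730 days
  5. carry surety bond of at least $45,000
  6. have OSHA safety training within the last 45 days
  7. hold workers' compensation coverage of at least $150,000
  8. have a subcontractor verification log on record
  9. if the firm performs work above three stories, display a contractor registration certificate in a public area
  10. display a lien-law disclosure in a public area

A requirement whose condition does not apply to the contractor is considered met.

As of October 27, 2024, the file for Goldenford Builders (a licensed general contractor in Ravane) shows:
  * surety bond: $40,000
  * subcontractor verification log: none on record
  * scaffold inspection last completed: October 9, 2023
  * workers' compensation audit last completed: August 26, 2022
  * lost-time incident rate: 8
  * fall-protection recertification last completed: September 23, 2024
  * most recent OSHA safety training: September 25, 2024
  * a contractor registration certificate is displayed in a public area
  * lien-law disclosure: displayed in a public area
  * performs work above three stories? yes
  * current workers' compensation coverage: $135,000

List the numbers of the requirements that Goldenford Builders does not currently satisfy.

1, 2, 3, 5, 7, 8

1. workers' compensation audit 793 days ago vs limit 730 → not met
2. fall-protection recertification 34 days ago vs limit 30 → not met
3. lost-time incident rate 8 > 6 → not met
4. scaffold inspection 384 days ago vs limit 730 → met
5. surety bond $40,000 < $45,000 → not met
6. OSHA safety training 32 days ago vs limit 45 → met
7. workers' compensation coverage $135,000 < $150,000 → not met
8. subcontractor verification log absent → not met
9. condition 'performs work above three stories' holds; contractor registration certificate present → met
10. lien-law disclosure present → met
Not met: 1, 2, 3, 5, 7, 8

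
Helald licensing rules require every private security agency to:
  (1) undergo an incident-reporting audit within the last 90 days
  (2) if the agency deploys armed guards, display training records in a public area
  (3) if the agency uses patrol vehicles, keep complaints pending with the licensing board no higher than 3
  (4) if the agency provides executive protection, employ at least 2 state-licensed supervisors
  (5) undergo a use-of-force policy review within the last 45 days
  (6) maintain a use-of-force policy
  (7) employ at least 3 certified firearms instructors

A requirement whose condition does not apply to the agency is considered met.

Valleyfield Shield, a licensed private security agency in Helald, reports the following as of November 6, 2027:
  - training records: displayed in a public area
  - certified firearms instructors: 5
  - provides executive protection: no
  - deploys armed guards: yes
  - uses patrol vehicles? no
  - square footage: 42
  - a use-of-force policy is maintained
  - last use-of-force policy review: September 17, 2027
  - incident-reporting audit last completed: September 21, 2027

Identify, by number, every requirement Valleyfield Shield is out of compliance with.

5

1. incident-reporting audit 46 days ago vs limit 90 → met
2. condition 'deploys armed guards' holds; training records present → met
3. condition 'uses patrol vehicles' does not hold → requirement n/a → met
4. condition 'provides executive protection' does not hold → requirement n/a → met
5. use-of-force policy review 50 days ago vs limit 45 → not met
6. use-of-force policy present → met
7. certified firearms instructors 5 ≥ 3 → met
Not met: 5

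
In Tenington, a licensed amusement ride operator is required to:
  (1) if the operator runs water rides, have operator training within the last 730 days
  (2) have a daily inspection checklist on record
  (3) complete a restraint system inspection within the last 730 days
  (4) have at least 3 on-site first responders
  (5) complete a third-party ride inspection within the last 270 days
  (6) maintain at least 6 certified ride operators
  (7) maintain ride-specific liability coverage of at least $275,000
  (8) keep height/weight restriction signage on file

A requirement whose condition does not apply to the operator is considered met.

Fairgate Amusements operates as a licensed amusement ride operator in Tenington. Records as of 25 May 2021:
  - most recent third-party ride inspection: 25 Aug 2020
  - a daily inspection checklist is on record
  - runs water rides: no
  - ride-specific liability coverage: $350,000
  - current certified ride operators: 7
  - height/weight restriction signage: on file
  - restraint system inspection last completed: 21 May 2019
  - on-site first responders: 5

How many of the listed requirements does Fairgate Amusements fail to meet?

2

1. condition 'runs water rides' does not hold → requirement n/a → met
2. daily inspection checklist present → met
3. restraint system inspection 735 days ago vs limit 730 → not met
4. on-site first responders 5 ≥ 3 → met
5. third-party ride inspection 273 days ago vs limit 270 → not met
6. certified ride operators 7 ≥ 6 → met
7. ride-specific liability coverage $350,000 ≥ $275,000 → met
8. height/weight restriction signage present → met
Not met: 2 of 8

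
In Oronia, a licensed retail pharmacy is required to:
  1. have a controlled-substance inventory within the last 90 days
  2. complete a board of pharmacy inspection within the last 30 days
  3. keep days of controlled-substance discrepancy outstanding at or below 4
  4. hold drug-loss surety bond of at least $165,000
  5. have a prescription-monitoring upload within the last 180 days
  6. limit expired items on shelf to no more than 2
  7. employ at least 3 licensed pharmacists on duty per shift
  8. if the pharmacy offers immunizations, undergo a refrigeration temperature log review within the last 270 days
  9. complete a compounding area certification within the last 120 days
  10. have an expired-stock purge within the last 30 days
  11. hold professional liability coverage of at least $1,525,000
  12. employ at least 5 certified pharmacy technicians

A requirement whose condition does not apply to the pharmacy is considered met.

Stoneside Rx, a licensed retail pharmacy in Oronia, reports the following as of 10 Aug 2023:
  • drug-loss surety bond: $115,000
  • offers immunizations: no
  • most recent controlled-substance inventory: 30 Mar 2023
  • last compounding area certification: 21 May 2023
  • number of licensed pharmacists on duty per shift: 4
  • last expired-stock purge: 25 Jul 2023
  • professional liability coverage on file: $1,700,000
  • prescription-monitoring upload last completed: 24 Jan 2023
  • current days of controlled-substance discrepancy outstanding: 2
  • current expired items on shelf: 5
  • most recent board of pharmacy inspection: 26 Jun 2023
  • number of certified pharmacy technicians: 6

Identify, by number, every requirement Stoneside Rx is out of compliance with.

1, 2, 4, 5, 6

1. controlled-substance inventory 133 days ago vs limit 90 → not met
2. board of pharmacy inspection 45 days ago vs limit 30 → not met
3. days of controlled-substance discrepancy outstanding 2 ≤ 4 → met
4. drug-loss surety bond $115,000 < $165,000 → not met
5. prescription-monitoring upload 198 days ago vs limit 180 → not met
6. expired items on shelf 5 > 2 → not met
7. licensed pharmacists on duty per shift 4 ≥ 3 → met
8. condition 'offers immunizations' does not hold → requirement n/a → met
9. compounding area certification 81 days ago vs limit 120 → met
10. expired-stock purge 16 days ago vs limit 30 → met
11. professional liability coverage $1,700,000 ≥ $1,525,000 → met
12. certified pharmacy technicians 6 ≥ 5 → met
Not met: 1, 2, 4, 5, 6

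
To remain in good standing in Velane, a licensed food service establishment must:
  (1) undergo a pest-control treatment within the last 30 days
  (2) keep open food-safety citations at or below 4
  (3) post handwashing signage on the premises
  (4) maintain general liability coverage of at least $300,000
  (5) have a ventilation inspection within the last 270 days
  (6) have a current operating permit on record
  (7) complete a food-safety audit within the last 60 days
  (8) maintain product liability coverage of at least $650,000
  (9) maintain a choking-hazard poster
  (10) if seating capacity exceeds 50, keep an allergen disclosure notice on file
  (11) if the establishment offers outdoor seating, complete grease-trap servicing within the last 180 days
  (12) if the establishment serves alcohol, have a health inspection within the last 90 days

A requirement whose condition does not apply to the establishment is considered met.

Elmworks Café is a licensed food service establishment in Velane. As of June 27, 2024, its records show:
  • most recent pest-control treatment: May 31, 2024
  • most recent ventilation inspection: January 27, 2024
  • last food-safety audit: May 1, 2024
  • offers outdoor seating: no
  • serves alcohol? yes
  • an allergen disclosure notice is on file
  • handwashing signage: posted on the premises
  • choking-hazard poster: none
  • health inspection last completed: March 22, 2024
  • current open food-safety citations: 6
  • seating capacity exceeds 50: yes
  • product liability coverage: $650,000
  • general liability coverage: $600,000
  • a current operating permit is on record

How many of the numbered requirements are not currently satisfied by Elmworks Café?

1. pest-control treatment 27 days ago vs limit 30 → met
2. open food-safety citations 6 > 4 → not met
3. handwashing signage present → met
4. general liability coverage $600,000 ≥ $300,000 → met
5. ventilation inspection 152 days ago vs limit 270 → met
6. current operating permit present → met
7. food-safety audit 57 days ago vs limit 60 → met
8. product liability coverage $650,000 ≥ $650,000 → met
9. choking-hazard poster absent → not met
10. condition 'seating capacity exceeds 50' holds; allergen disclosure notice present → met
11. condition 'offers outdoor seating' does not hold → requirement n/a → met
12. condition 'serves alcohol' holds; health inspection 97 days ago vs limit 90 → not met
Not met: 3 of 12

3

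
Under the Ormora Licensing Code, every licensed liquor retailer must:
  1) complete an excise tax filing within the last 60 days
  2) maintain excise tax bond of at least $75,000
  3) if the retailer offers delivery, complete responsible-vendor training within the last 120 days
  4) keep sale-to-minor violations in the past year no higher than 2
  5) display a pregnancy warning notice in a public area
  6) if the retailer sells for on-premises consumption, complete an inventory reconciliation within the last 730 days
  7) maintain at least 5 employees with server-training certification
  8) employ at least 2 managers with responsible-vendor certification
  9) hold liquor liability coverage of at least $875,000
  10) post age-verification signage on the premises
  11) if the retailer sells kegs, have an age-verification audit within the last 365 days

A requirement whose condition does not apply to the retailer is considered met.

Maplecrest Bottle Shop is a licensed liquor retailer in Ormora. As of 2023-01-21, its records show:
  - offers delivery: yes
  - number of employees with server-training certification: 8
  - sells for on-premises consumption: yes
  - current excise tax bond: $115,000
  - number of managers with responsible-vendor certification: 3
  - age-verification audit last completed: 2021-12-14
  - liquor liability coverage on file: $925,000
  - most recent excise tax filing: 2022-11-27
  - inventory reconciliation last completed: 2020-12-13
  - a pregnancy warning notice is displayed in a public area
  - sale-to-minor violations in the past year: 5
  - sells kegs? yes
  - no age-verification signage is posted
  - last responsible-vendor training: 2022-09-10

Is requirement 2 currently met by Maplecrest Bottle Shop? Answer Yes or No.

Yes

2. excise tax bond $115,000 ≥ $75,000 → met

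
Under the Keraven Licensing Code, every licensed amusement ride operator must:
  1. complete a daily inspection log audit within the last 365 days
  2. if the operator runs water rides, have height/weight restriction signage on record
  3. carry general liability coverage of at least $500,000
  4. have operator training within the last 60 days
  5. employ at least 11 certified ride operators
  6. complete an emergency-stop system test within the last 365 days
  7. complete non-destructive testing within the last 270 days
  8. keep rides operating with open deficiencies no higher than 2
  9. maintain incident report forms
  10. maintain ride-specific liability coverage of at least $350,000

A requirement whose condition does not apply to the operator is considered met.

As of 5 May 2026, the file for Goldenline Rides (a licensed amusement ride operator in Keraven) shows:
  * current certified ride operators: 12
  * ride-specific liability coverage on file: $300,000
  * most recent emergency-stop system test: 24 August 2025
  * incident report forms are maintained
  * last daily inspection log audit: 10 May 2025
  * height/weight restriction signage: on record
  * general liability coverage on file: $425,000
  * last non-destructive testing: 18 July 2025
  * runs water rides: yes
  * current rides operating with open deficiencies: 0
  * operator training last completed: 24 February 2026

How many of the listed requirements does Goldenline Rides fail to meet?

4

1. daily inspection log audit 360 days ago vs limit 365 → met
2. condition 'runs water rides' holds; height/weight restriction signage present → met
3. general liability coverage $425,000 < $500,000 → not met
4. operator training 70 days ago vs limit 60 → not met
5. certified ride operators 12 ≥ 11 → met
6. emergency-stop system test 254 days ago vs limit 365 → met
7. non-destructive testing 291 days ago vs limit 270 → not met
8. rides operating with open deficiencies 0 ≤ 2 → met
9. incident report forms present → met
10. ride-specific liability coverage $300,000 < $350,000 → not met
Not met: 4 of 10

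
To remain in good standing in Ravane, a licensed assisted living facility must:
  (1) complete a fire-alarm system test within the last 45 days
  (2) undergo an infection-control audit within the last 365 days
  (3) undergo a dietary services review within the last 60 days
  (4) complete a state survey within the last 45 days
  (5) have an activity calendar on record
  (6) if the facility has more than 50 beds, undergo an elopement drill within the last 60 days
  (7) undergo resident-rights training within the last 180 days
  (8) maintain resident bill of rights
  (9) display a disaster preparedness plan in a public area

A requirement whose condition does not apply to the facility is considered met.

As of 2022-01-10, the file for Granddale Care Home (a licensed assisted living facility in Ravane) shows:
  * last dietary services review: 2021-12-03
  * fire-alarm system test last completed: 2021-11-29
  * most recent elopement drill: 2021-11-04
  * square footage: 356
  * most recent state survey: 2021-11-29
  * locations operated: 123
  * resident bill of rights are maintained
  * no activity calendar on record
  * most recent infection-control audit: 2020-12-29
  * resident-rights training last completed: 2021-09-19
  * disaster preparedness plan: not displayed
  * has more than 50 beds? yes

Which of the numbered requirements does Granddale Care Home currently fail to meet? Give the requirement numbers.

1. fire-alarm system test 42 days ago vs limit 45 → met
2. infection-control audit 377 days ago vs limit 365 → not met
3. dietary services review 38 days ago vs limit 60 → met
4. state survey 42 days ago vs limit 45 → met
5. activity calendar absent → not met
6. condition 'has more than 50 beds' holds; elopement drill 67 days ago vs limit 60 → not met
7. resident-rights training 113 days ago vs limit 180 → met
8. resident bill of rights present → met
9. disaster preparedness plan absent → not met
Not met: 2, 5, 6, 9

2, 5, 6, 9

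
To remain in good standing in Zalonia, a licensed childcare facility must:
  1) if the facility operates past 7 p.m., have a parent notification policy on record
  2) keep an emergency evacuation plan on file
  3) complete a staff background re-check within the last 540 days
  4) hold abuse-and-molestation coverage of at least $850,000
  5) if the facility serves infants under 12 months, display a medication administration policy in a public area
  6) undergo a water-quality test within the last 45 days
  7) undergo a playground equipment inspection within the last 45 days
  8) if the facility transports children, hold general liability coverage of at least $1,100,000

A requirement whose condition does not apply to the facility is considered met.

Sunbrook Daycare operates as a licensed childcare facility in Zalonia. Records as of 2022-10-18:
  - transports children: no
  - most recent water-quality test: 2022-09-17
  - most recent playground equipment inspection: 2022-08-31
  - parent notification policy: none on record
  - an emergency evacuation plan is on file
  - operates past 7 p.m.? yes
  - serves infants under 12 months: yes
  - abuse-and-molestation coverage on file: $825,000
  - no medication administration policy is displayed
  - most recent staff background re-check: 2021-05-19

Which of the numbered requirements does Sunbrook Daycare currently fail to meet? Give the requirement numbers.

1. condition 'operates past 7 p.m.' holds; parent notification policy absent → not met
2. emergency evacuation plan present → met
3. staff background re-check 517 days ago vs limit 540 → met
4. abuse-and-molestation coverage $825,000 < $850,000 → not met
5. condition 'serves infants under 12 months' holds; medication administration policy absent → not met
6. water-quality test 31 days ago vs limit 45 → met
7. playground equipment inspection 48 days ago vs limit 45 → not met
8. condition 'transports children' does not hold → requirement n/a → met
Not met: 1, 4, 5, 7

1, 4, 5, 7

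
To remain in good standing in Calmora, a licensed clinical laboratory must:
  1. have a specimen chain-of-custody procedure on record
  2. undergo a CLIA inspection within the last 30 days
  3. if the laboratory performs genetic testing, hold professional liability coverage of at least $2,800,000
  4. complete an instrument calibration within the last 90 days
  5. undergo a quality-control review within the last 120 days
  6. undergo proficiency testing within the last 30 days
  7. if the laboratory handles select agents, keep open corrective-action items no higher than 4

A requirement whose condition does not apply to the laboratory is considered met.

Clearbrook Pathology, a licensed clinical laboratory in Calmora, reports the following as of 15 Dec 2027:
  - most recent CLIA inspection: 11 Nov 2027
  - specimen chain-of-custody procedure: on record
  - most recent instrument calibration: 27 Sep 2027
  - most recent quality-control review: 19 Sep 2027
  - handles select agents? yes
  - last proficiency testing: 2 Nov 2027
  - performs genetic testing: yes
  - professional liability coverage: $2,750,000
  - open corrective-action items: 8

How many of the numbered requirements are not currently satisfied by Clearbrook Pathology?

1. specimen chain-of-custody procedure present → met
2. CLIA inspection 34 days ago vs limit 30 → not met
3. condition 'performs genetic testing' holds; professional liability coverage $2,750,000 < $2,800,000 → not met
4. instrument calibration 79 days ago vs limit 90 → met
5. quality-control review 87 days ago vs limit 120 → met
6. proficiency testing 43 days ago vs limit 30 → not met
7. condition 'handles select agents' holds; open corrective-action items 8 > 4 → not met
Not met: 4 of 7

4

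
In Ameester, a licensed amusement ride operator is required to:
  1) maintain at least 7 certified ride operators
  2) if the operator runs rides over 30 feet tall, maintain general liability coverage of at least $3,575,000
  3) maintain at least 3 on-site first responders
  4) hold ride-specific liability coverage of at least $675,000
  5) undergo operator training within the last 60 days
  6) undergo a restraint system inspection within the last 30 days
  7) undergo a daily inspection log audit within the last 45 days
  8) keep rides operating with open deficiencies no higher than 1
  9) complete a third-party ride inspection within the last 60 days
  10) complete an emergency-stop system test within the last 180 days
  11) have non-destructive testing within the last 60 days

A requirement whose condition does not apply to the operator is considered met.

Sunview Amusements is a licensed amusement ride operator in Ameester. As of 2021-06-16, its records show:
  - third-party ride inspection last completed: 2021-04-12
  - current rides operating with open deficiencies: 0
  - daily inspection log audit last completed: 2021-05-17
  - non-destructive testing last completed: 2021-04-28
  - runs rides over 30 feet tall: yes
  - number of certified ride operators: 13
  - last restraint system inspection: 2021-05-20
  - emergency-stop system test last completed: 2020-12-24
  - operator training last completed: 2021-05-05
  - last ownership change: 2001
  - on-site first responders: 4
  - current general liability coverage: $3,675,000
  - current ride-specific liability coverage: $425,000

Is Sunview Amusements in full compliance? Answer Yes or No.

1. certified ride operators 13 ≥ 7 → met
2. condition 'runs rides over 30 feet tall' holds; general liability coverage $3,675,000 ≥ $3,575,000 → met
3. on-site first responders 4 ≥ 3 → met
4. ride-specific liability coverage $425,000 < $675,000 → not met
5. operator training 42 days ago vs limit 60 → met
6. restraint system inspection 27 days ago vs limit 30 → met
7. daily inspection log audit 30 days ago vs limit 45 → met
8. rides operating with open deficiencies 0 ≤ 1 → met
9. third-party ride inspection 65 days ago vs limit 60 → not met
10. emergency-stop system test 174 days ago vs limit 180 → met
11. non-destructive testing 49 days ago vs limit 60 → met
Not met: 4, 9

No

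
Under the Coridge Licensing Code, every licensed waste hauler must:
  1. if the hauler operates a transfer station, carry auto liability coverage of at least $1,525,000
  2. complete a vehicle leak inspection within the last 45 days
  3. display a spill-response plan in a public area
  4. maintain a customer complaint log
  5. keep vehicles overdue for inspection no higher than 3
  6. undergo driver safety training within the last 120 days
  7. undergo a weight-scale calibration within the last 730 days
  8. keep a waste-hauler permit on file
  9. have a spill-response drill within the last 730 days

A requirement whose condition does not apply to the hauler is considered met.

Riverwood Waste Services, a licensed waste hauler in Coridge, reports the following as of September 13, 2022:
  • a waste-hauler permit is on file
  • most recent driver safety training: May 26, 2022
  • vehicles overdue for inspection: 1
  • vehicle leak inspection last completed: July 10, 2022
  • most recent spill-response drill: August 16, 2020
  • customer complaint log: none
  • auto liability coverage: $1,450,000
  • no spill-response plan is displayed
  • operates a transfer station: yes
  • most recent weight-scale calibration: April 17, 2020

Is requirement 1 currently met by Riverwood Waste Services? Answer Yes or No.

1. condition 'operates a transfer station' holds; auto liability coverage $1,450,000 < $1,525,000 → not met

No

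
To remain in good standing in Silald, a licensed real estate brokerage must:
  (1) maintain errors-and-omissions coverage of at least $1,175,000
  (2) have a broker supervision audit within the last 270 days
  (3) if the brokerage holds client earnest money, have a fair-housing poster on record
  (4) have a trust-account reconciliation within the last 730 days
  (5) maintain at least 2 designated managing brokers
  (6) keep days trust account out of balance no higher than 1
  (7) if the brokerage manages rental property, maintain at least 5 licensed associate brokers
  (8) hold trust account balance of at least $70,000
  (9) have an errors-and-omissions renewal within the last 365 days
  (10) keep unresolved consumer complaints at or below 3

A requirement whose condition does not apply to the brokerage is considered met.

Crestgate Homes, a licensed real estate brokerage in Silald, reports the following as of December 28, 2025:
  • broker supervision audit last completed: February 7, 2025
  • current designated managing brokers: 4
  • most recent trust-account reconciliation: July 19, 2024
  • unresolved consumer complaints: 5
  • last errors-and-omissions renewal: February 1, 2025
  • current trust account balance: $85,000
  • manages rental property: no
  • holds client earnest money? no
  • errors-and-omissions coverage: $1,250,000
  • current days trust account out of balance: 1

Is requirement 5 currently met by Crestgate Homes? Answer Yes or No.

Yes

5. designated managing brokers 4 ≥ 2 → met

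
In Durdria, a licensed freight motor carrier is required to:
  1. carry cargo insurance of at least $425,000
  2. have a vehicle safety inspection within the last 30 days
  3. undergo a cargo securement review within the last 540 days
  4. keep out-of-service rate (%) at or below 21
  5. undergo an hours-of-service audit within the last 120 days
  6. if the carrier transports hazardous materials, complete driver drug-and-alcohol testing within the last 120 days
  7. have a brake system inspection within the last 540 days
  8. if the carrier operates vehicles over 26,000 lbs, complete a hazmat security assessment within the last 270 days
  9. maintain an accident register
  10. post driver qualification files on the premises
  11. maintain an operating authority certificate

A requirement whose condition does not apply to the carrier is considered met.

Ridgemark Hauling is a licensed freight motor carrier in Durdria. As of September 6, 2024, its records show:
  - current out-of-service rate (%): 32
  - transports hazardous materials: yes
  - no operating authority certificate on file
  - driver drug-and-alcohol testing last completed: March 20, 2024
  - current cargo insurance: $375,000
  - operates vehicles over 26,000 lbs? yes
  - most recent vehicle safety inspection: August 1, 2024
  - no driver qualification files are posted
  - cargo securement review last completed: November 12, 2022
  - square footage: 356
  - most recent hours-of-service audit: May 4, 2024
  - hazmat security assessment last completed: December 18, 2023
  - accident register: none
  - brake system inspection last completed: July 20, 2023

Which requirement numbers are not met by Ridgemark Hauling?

1, 2, 3, 4, 5, 6, 9, 10, 11

1. cargo insurance $375,000 < $425,000 → not met
2. vehicle safety inspection 36 days ago vs limit 30 → not met
3. cargo securement review 664 days ago vs limit 540 → not met
4. out-of-service rate (%) 32 > 21 → not met
5. hours-of-service audit 125 days ago vs limit 120 → not met
6. condition 'transports hazardous materials' holds; driver drug-and-alcohol testing 170 days ago vs limit 120 → not met
7. brake system inspection 414 days ago vs limit 540 → met
8. condition 'operates vehicles over 26,000 lbs' holds; hazmat security assessment 263 days ago vs limit 270 → met
9. accident register absent → not met
10. driver qualification files absent → not met
11. operating authority certificate absent → not met
Not met: 1, 2, 3, 4, 5, 6, 9, 10, 11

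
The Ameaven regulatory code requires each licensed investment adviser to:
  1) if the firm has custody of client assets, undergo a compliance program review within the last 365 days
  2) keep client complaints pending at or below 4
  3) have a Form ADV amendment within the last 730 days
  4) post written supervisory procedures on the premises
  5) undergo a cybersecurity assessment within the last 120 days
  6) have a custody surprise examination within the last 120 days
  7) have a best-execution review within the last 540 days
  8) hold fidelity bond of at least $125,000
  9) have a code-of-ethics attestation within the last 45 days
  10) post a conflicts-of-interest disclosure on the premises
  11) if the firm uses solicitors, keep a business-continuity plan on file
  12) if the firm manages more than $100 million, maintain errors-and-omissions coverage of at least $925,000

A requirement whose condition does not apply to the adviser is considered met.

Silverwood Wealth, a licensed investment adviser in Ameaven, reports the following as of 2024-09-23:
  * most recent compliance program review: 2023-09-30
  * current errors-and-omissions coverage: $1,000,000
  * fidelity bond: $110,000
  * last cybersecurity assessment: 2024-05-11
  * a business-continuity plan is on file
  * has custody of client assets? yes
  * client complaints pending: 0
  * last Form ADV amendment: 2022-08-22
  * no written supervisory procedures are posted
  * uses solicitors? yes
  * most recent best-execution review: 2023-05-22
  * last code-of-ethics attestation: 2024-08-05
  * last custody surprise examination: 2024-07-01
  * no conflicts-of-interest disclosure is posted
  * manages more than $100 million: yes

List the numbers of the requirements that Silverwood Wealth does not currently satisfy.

1. condition 'has custody of client assets' holds; compliance program review 359 days ago vs limit 365 → met
2. client complaints pending 0 ≤ 4 → met
3. Form ADV amendment 763 days ago vs limit 730 → not met
4. written supervisory procedures absent → not met
5. cybersecurity assessment 135 days ago vs limit 120 → not met
6. custody surprise examination 84 days ago vs limit 120 → met
7. best-execution review 490 days ago vs limit 540 → met
8. fidelity bond $110,000 < $125,000 → not met
9. code-of-ethics attestation 49 days ago vs limit 45 → not met
10. conflicts-of-interest disclosure absent → not met
11. condition 'uses solicitors' holds; business-continuity plan present → met
12. condition 'manages more than $100 million' holds; errors-and-omissions coverage $1,000,000 ≥ $925,000 → met
Not met: 3, 4, 5, 8, 9, 10

3, 4, 5, 8, 9, 10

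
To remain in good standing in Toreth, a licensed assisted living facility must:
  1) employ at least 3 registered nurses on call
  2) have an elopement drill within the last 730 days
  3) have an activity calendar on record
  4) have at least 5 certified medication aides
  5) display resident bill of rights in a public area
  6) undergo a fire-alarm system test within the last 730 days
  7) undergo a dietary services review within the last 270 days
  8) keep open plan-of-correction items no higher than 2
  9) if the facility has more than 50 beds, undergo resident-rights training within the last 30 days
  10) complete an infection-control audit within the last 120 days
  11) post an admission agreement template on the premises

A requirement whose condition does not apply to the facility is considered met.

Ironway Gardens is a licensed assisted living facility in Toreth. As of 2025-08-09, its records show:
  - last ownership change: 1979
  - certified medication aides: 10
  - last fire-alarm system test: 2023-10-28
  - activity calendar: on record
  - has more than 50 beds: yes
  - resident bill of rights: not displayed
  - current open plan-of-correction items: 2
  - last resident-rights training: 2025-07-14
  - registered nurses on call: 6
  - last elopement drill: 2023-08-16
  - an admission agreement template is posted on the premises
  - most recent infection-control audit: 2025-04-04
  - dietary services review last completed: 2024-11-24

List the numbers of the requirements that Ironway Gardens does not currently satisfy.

1. registered nurses on call 6 ≥ 3 → met
2. elopement drill 724 days ago vs limit 730 → met
3. activity calendar present → met
4. certified medication aides 10 ≥ 5 → met
5. resident bill of rights absent → not met
6. fire-alarm system test 651 days ago vs limit 730 → met
7. dietary services review 258 days ago vs limit 270 → met
8. open plan-of-correction items 2 ≤ 2 → met
9. condition 'has more than 50 beds' holds; resident-rights training 26 days ago vs limit 30 → met
10. infection-control audit 127 days ago vs limit 120 → not met
11. admission agreement template present → met
Not met: 5, 10

5, 10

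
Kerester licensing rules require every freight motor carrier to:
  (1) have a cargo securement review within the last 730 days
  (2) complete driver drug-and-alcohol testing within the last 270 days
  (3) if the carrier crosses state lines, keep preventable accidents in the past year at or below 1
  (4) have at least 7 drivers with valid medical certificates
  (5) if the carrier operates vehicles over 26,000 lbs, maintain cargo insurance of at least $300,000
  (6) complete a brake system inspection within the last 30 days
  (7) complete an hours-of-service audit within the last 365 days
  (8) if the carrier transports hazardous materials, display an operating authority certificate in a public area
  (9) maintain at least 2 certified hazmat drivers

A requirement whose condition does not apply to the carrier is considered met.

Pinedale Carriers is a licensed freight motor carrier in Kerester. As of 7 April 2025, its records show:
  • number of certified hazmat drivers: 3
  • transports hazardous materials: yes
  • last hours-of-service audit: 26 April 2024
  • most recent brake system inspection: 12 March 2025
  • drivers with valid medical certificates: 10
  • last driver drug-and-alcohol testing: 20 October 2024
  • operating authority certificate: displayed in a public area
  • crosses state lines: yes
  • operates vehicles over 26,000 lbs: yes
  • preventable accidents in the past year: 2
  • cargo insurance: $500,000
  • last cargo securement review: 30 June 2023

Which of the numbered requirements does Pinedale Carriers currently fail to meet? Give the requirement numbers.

3

1. cargo securement review 647 days ago vs limit 730 → met
2. driver drug-and-alcohol testing 169 days ago vs limit 270 → met
3. condition 'crosses state lines' holds; preventable accidents in the past year 2 > 1 → not met
4. drivers with valid medical certificates 10 ≥ 7 → met
5. condition 'operates vehicles over 26,000 lbs' holds; cargo insurance $500,000 ≥ $300,000 → met
6. brake system inspection 26 days ago vs limit 30 → met
7. hours-of-service audit 346 days ago vs limit 365 → met
8. condition 'transports hazardous materials' holds; operating authority certificate present → met
9. certified hazmat drivers 3 ≥ 2 → met
Not met: 3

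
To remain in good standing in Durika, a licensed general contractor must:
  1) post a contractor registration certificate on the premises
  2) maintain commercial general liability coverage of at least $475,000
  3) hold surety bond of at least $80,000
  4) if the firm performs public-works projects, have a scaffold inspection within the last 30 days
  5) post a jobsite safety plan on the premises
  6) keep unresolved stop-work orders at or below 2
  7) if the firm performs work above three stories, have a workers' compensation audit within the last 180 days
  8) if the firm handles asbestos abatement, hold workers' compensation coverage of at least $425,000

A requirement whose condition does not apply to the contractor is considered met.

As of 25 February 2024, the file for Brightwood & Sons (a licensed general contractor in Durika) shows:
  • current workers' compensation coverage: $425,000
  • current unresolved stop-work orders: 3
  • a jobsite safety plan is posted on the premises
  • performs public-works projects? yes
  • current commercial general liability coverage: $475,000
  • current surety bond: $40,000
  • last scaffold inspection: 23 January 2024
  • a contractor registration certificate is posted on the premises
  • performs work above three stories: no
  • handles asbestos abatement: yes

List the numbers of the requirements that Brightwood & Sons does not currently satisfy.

1. contractor registration certificate present → met
2. commercial general liability coverage $475,000 ≥ $475,000 → met
3. surety bond $40,000 < $80,000 → not met
4. condition 'performs public-works projects' holds; scaffold inspection 33 days ago vs limit 30 → not met
5. jobsite safety plan present → met
6. unresolved stop-work orders 3 > 2 → not met
7. condition 'performs work above three stories' does not hold → requirement n/a → met
8. condition 'handles asbestos abatement' holds; workers' compensation coverage $425,000 ≥ $425,000 → met
Not met: 3, 4, 6

3, 4, 6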